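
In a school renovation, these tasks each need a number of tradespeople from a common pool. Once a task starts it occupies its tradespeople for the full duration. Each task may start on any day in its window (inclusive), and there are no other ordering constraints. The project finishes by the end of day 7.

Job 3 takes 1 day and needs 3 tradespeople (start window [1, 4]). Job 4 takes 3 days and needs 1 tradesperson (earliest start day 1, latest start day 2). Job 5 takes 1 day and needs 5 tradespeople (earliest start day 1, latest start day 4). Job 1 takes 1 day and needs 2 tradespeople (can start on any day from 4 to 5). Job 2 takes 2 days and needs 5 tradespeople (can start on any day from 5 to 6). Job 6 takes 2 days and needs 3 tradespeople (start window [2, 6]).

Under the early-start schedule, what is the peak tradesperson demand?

9

Early-start schedule: Job 3@1, Job 4@1, Job 5@1, Job 1@4, Job 2@5, Job 6@2.
Load per day: day 1: 9, day 2: 4, day 3: 4, day 4: 2, day 5: 5, day 6: 5, day 7: 0.
Peak is 9.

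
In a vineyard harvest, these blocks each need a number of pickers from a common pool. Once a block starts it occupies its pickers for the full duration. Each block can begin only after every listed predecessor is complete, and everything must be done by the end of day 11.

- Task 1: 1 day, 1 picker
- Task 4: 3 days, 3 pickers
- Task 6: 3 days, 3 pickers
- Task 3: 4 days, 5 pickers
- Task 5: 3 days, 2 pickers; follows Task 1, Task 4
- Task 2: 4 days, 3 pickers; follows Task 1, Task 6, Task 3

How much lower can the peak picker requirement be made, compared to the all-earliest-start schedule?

6

Early-start peak: d1:12  d2:11  d3:11  d4:7  d5:5  d6:5  d7:3  d8:3  d9:0  d10:0  d11:0 ⇒ 12.
Leveled (Task 1@1, Task 4@5, Task 6@5, Task 3@1, Task 5@8, Task 2@8): d1:6  d2:5  d3:5  d4:5  d5:6  d6:6  d7:6  d8:5  d9:5  d10:5  d11:3 ⇒ 6.
Reduction 12 − 6 = 6.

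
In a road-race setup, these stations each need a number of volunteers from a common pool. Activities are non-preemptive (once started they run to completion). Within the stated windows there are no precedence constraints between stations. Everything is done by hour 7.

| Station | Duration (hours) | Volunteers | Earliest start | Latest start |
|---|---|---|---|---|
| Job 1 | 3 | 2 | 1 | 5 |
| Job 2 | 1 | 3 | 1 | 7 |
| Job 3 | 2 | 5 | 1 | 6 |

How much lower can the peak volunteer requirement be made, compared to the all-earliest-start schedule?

5

Early-start peak: h1:10  h2:7  h3:2  h4:0  h5:0  h6:0  h7:0 ⇒ 10.
Leveled (Job 1@1, Job 2@1, Job 3@4): h1:5  h2:2  h3:2  h4:5  h5:5  h6:0  h7:0 ⇒ 5.
Reduction 10 − 5 = 5.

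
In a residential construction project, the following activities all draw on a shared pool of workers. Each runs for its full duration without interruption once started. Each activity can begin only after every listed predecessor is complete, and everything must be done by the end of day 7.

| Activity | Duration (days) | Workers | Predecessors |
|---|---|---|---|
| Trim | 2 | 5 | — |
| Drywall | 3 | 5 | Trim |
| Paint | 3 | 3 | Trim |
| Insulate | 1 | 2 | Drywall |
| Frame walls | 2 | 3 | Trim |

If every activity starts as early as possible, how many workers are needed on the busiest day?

Early-start schedule: Trim@1, Drywall@3, Paint@3, Insulate@6, Frame walls@3.
Load per day: day 1: 5, day 2: 5, day 3: 11, day 4: 11, day 5: 8, day 6: 2, day 7: 0.
Peak is 11.

11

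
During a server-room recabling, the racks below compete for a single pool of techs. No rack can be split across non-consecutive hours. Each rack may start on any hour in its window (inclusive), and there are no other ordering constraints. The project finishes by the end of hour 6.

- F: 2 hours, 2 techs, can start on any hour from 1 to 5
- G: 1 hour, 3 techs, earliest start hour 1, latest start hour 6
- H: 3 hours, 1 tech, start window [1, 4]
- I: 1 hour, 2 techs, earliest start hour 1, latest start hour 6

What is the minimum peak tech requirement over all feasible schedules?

3

Early-start (F@1, G@1, H@1, I@1) gives peak 8: h1:8  h2:3  h3:1  h4:0  h5:0  h6:0.
Shift G→3, H→4, I→4.
Schedule F@1, G@3, H@4, I@4: h1:2  h2:2  h3:3  h4:3  h5:1  h6:1 — peak 3.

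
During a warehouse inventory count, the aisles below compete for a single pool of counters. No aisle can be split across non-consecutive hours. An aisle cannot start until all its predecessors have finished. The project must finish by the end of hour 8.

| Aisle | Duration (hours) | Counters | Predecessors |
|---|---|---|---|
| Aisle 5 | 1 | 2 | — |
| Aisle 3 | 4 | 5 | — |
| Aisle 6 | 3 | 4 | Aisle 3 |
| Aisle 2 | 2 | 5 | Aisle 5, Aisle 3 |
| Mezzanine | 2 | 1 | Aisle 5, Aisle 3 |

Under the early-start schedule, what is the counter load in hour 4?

At early start, hour 4 has: Aisle 3.
Demand: 5 = 5.

5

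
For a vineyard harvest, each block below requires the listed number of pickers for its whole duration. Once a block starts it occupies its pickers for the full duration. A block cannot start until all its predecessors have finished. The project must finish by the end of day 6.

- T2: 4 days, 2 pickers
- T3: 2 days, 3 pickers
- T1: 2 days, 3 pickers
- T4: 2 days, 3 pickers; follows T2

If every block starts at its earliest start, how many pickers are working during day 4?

2

At early start, day 4 has: T2.
Demand: 2 = 2.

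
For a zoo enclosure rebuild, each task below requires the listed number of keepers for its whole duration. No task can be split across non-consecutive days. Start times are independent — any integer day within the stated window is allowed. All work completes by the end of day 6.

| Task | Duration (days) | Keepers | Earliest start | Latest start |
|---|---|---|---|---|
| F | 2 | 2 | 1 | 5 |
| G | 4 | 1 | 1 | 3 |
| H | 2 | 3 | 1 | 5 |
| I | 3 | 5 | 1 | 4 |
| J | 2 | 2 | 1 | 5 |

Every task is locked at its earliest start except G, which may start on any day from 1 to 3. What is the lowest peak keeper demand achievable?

G@1: d1:13  d2:13  d3:6  d4:1  d5:0  d6:0 → peak 13
G@2: d1:12  d2:13  d3:6  d4:1  d5:1  d6:0 → peak 13
G@3: d1:12  d2:12  d3:6  d4:1  d5:1  d6:1 → peak 12
Best is G@3, peak 12.

12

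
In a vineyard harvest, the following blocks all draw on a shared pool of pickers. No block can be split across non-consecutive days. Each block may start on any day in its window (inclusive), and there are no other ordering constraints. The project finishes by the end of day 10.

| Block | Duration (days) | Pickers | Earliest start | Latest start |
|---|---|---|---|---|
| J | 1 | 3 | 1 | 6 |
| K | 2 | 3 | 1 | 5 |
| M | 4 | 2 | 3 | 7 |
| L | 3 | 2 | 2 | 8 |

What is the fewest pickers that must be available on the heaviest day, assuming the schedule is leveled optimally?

3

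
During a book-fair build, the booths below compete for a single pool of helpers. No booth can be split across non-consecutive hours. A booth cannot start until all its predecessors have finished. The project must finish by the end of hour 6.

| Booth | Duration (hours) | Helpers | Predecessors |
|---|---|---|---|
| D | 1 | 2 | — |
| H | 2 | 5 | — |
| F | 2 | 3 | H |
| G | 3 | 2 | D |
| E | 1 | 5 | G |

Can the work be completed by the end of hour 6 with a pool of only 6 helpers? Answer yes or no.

no

The minimum achievable peak is 7; 6 < 7, so no feasible schedule stays within the cap.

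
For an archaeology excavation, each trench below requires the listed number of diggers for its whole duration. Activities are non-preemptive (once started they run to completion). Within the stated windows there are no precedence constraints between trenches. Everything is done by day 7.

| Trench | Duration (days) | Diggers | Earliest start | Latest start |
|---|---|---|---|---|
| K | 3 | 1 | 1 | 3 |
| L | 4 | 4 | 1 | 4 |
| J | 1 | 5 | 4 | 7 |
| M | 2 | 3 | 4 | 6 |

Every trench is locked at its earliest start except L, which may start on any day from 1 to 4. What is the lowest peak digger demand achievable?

12

L@1: d1:5  d2:5  d3:5  d4:12  d5:3  d6:0  d7:0 → peak 12
L@2: d1:1  d2:5  d3:5  d4:12  d5:7  d6:0  d7:0 → peak 12
L@3: d1:1  d2:1  d3:5  d4:12  d5:7  d6:4  d7:0 → peak 12
L@4: d1:1  d2:1  d3:1  d4:12  d5:7  d6:4  d7:4 → peak 12
Best is L@1, peak 12.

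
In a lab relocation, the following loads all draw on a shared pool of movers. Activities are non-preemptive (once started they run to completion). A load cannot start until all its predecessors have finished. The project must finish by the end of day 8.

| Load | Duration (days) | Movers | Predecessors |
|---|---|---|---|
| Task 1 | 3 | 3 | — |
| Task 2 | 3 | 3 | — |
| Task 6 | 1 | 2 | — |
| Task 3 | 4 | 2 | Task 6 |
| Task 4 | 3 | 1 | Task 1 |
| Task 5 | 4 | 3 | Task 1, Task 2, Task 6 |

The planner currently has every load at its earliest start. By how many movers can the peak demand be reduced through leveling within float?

2

Early-start peak: d1:8  d2:8  d3:8  d4:6  d5:6  d6:4  d7:3  d8:0 ⇒ 8.
Leveled (Task 1@1, Task 2@1, Task 6@4, Task 3@5, Task 4@4, Task 5@5): d1:6  d2:6  d3:6  d4:3  d5:6  d6:6  d7:5  d8:5 ⇒ 6.
Reduction 8 − 6 = 2.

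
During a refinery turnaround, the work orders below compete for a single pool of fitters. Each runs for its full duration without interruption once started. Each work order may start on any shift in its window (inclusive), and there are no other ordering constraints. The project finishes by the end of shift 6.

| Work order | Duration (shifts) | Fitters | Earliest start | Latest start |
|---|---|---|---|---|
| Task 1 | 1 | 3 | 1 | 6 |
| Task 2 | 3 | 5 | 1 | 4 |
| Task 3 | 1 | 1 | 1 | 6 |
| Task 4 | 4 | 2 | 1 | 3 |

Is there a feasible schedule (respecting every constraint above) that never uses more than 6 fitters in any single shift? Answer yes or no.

no

The minimum achievable peak is 7; 6 < 7, so no feasible schedule stays within the cap.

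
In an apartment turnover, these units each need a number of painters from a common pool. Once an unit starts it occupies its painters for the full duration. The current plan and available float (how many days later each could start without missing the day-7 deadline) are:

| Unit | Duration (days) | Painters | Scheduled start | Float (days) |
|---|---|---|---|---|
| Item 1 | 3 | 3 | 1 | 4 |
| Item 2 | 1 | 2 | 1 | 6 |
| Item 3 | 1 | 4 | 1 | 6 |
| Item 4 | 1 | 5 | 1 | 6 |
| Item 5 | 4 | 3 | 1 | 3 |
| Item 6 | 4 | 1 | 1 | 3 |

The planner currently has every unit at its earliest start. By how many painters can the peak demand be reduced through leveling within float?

12

Early-start peak: d1:18  d2:7  d3:7  d4:4  d5:0  d6:0  d7:0 ⇒ 18.
Leveled (Item 1@1, Item 2@1, Item 3@6, Item 4@7, Item 5@2, Item 6@4): d1:5  d2:6  d3:6  d4:4  d5:4  d6:5  d7:6 ⇒ 6.
Reduction 18 − 6 = 12.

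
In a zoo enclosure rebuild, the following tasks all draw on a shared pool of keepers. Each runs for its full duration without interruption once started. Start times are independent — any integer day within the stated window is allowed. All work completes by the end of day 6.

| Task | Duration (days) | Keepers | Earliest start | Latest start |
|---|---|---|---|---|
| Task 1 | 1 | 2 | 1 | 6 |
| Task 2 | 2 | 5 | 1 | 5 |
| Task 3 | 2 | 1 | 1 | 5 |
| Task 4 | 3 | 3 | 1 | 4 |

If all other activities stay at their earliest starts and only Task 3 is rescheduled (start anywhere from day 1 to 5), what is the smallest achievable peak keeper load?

10

Task 3@1: d1:11  d2:9  d3:3  d4:0  d5:0  d6:0 → peak 11
Task 3@2: d1:10  d2:9  d3:4  d4:0  d5:0  d6:0 → peak 10
Task 3@3: d1:10  d2:8  d3:4  d4:1  d5:0  d6:0 → peak 10
Task 3@4: d1:10  d2:8  d3:3  d4:1  d5:1  d6:0 → peak 10
Task 3@5: d1:10  d2:8  d3:3  d4:0  d5:1  d6:1 → peak 10
Best is Task 3@2, peak 10.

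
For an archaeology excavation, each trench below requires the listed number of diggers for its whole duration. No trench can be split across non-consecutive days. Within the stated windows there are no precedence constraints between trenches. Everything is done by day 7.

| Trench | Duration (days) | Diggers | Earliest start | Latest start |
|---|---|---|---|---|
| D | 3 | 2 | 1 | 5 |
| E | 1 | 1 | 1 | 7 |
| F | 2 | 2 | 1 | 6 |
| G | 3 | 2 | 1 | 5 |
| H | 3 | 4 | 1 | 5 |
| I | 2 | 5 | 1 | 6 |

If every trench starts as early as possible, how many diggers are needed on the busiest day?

Early-start schedule: D@1, E@1, F@1, G@1, H@1, I@1.
Load per day: day 1: 16, day 2: 15, day 3: 8, day 4: 0, day 5: 0, day 6: 0, day 7: 0.
Peak is 16.

16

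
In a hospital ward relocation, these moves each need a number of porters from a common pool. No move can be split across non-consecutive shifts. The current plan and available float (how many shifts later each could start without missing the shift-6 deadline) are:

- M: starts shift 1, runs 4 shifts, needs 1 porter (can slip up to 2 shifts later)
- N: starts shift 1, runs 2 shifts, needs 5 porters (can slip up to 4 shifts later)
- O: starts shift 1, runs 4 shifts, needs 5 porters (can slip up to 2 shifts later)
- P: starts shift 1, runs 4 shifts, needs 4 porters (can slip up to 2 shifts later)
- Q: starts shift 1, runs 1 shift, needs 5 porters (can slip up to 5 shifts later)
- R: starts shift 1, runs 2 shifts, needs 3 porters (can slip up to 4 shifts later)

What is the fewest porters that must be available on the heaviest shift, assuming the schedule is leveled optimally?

Early-start (M@1, N@1, O@1, P@1, Q@1, R@1) gives peak 23: s1:23  s2:18  s3:10  s4:10  s5:0  s6:0.
Shift P→3, Q→5, R→5.
Schedule M@1, N@1, O@1, P@3, Q@5, R@5: s1:11  s2:11  s3:10  s4:10  s5:12  s6:7 — peak 12.

12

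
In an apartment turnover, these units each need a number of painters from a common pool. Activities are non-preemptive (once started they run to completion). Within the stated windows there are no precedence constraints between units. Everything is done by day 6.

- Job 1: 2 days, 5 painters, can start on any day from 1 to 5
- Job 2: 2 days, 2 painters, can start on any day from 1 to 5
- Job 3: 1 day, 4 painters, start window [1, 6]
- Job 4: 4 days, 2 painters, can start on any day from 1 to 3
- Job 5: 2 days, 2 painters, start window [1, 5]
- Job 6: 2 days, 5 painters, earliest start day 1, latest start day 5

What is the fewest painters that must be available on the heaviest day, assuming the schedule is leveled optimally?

Early-start (Job 1@1, Job 2@1, Job 3@1, Job 4@1, Job 5@1, Job 6@1) gives peak 20: d1:20  d2:16  d3:2  d4:2  d5:0  d6:0.
Shift Job 3→3, Job 4→3, Job 5→3, Job 6→5.
Schedule Job 1@1, Job 2@1, Job 3@3, Job 4@3, Job 5@3, Job 6@5: d1:7  d2:7  d3:8  d4:4  d5:7  d6:7 — peak 8.

8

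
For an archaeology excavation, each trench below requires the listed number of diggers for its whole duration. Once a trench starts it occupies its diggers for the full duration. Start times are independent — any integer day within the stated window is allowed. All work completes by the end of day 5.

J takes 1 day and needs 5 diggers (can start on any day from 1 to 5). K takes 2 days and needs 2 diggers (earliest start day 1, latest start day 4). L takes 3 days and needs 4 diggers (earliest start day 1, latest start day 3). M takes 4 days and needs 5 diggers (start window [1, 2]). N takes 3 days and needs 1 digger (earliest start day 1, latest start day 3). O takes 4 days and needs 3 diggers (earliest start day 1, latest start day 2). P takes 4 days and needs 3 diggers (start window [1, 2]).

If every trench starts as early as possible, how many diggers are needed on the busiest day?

23

Early-start schedule: J@1, K@1, L@1, M@1, N@1, O@1, P@1.
Load per day: day 1: 23, day 2: 18, day 3: 16, day 4: 11, day 5: 0.
Peak is 23.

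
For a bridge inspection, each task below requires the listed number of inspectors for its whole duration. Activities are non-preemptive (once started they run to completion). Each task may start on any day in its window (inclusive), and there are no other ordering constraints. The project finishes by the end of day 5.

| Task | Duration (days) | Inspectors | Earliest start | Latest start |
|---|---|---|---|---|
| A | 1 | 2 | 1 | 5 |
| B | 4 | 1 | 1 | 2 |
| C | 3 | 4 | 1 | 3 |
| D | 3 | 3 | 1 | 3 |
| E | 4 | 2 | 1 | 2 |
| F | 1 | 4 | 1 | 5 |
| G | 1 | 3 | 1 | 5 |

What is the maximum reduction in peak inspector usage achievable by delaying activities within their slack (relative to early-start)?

9

Early-start peak: d1:19  d2:10  d3:10  d4:3  d5:0 ⇒ 19.
Leveled (A@1, B@1, C@1, D@1, E@2, F@4, G@4): d1:10  d2:10  d3:10  d4:10  d5:2 ⇒ 10.
Reduction 19 − 10 = 9.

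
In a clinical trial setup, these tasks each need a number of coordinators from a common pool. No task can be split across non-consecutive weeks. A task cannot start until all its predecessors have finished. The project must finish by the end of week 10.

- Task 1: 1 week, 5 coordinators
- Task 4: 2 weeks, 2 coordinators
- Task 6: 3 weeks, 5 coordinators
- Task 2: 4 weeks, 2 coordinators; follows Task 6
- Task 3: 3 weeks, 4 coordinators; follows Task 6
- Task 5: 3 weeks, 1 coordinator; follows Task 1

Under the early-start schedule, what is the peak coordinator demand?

12

Early-start schedule: Task 1@1, Task 4@1, Task 6@1, Task 2@4, Task 3@4, Task 5@2.
Load per week: week 1: 12, week 2: 8, week 3: 6, week 4: 7, week 5: 6, week 6: 6, week 7: 2, week 8: 0, week 9: 0, week 10: 0.
Peak is 12.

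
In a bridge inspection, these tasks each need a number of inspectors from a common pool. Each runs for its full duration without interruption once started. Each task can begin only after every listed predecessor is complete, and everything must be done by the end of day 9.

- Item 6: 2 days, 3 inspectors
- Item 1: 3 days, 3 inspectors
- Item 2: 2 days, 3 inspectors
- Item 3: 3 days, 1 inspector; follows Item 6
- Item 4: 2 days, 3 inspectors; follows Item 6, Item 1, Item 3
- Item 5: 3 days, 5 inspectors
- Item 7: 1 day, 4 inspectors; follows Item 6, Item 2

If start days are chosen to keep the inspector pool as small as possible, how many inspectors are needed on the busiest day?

6

Early-start (Item 6@1, Item 1@1, Item 2@1, Item 3@3, Item 4@6, Item 5@1, Item 7@3) gives peak 14: d1:14  d2:14  d3:13  d4:1  d5:1  d6:3  d7:3  d8:0  d9:0.
Shift Item 2→7, Item 4→7, Item 5→4, Item 7→9.
Schedule Item 6@1, Item 1@1, Item 2@7, Item 3@3, Item 4@7, Item 5@4, Item 7@9: d1:6  d2:6  d3:4  d4:6  d5:6  d6:5  d7:6  d8:6  d9:4 — peak 6.
Total inspector-days = 49 over 9 days ⇒ peak ≥ ⌈49/9⌉ = 6, so 6 is optimal.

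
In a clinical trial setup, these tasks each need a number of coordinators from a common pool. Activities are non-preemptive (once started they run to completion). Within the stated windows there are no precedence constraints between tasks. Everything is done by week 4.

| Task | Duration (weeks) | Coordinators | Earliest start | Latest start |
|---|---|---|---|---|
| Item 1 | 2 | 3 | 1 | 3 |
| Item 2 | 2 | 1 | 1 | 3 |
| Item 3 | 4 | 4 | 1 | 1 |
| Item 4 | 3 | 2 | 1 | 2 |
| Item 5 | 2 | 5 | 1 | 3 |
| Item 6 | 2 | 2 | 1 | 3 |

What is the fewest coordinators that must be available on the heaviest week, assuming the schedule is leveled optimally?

Early-start (Item 1@1, Item 2@1, Item 3@1, Item 4@1, Item 5@1, Item 6@1) gives peak 17: w1:17  w2:17  w3:6  w4:4.
Shift Item 5→3.
Schedule Item 1@1, Item 2@1, Item 3@1, Item 4@1, Item 5@3, Item 6@1: w1:12  w2:12  w3:11  w4:9 — peak 12.

12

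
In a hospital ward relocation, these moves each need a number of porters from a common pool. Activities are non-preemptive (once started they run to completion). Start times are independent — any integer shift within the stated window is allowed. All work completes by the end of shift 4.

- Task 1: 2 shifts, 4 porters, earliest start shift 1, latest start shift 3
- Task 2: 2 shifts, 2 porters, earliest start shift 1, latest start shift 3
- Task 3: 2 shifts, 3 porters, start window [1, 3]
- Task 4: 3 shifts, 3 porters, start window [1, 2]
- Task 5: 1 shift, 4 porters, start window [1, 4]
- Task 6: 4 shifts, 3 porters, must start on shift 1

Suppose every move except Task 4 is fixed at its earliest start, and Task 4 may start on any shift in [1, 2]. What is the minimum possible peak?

16

Task 4@1: s1:19  s2:15  s3:6  s4:3 → peak 19
Task 4@2: s1:16  s2:15  s3:6  s4:6 → peak 16
Best is Task 4@2, peak 16.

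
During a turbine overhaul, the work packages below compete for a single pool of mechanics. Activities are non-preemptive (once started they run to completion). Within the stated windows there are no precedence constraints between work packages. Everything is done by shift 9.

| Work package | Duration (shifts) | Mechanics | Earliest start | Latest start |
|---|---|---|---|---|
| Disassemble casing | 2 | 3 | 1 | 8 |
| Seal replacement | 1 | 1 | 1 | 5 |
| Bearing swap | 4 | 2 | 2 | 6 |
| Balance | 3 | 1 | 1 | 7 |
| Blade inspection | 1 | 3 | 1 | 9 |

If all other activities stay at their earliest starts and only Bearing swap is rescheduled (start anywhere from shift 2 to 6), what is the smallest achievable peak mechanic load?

8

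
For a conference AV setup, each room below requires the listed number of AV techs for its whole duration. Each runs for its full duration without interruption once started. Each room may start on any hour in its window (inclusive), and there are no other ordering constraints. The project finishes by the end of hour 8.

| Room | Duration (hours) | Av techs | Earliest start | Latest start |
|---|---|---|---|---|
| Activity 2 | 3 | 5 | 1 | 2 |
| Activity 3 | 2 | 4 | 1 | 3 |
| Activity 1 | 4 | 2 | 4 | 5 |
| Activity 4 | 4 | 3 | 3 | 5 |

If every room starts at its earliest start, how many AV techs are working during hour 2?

9

At early start, hour 2 has: Activity 2, Activity 3.
Demand: 5 + 4 = 9.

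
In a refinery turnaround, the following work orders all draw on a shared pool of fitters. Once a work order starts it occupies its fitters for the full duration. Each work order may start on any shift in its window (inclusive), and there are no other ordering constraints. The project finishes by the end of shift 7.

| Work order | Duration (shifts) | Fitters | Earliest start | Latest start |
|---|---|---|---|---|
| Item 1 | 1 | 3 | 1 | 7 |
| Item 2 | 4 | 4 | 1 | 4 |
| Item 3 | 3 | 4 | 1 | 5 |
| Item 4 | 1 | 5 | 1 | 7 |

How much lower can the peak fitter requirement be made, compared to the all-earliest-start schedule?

Early-start peak: s1:16  s2:8  s3:8  s4:4  s5:0  s6:0  s7:0 ⇒ 16.
Leveled (Item 1@1, Item 2@1, Item 3@2, Item 4@5): s1:7  s2:8  s3:8  s4:8  s5:5  s6:0  s7:0 ⇒ 8.
Reduction 16 − 8 = 8.

8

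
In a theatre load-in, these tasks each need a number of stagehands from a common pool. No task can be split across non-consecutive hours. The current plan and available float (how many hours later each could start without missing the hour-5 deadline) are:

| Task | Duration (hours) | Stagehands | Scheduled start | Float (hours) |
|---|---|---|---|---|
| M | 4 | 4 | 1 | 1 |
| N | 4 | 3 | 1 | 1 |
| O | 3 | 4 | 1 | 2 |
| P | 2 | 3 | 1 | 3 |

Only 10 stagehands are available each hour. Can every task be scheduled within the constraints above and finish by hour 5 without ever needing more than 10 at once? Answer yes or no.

The minimum achievable peak is 11; 10 < 11, so no feasible schedule stays within the cap.

no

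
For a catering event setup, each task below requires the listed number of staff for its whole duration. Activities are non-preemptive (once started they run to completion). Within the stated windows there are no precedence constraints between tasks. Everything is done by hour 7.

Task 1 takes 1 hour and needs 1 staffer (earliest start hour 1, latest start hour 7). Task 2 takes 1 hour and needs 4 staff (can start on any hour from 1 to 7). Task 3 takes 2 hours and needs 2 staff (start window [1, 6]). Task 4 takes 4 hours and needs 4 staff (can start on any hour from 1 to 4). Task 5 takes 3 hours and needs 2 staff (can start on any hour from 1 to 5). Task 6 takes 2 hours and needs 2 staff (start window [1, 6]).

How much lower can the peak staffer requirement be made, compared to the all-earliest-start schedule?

9

Early-start peak: h1:15  h2:10  h3:6  h4:4  h5:0  h6:0  h7:0 ⇒ 15.
Leveled (Task 1@1, Task 2@1, Task 3@2, Task 4@2, Task 5@4, Task 6@6): h1:5  h2:6  h3:6  h4:6  h5:6  h6:4  h7:2 ⇒ 6.
Reduction 15 − 6 = 9.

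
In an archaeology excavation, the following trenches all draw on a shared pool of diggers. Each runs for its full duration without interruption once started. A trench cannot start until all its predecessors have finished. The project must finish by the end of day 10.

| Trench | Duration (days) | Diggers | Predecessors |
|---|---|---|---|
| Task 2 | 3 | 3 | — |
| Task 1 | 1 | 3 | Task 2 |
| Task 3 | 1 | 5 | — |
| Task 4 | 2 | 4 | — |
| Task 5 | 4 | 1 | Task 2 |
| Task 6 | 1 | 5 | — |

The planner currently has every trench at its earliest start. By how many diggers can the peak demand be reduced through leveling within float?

12

Early-start peak: d1:17  d2:7  d3:3  d4:4  d5:1  d6:1  d7:1  d8:0  d9:0  d10:0 ⇒ 17.
Leveled (Task 2@1, Task 1@4, Task 3@5, Task 4@6, Task 5@6, Task 6@10): d1:3  d2:3  d3:3  d4:3  d5:5  d6:5  d7:5  d8:1  d9:1  d10:5 ⇒ 5.
Reduction 17 − 5 = 12.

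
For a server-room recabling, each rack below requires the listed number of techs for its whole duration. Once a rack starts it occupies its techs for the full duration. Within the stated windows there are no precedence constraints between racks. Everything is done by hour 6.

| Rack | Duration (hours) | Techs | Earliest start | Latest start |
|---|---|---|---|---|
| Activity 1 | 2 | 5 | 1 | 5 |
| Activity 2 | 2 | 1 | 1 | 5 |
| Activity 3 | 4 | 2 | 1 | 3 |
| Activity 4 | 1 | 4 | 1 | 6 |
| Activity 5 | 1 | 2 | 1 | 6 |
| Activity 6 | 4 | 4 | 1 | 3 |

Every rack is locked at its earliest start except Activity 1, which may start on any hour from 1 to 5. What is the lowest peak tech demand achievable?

13

Activity 1@1: h1:18  h2:12  h3:6  h4:6  h5:0  h6:0 → peak 18
Activity 1@2: h1:13  h2:12  h3:11  h4:6  h5:0  h6:0 → peak 13
Activity 1@3: h1:13  h2:7  h3:11  h4:11  h5:0  h6:0 → peak 13
Activity 1@4: h1:13  h2:7  h3:6  h4:11  h5:5  h6:0 → peak 13
Activity 1@5: h1:13  h2:7  h3:6  h4:6  h5:5  h6:5 → peak 13
Best is Activity 1@2, peak 13.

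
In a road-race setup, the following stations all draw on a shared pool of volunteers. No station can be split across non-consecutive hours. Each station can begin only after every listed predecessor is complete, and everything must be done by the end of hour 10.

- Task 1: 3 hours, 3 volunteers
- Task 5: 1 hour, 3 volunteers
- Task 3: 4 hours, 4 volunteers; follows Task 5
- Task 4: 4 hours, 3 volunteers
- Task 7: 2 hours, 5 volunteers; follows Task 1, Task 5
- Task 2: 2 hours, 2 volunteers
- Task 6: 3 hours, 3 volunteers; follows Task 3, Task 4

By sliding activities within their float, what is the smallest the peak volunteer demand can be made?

Early-start (Task 1@1, Task 5@1, Task 3@2, Task 4@1, Task 7@4, Task 2@1, Task 6@6) gives peak 12: h1:11  h2:12  h3:10  h4:12  h5:9  h6:3  h7:3  h8:3  h9:0  h10:0.
Shift Task 1→5, Task 7→9, Task 2→8.
Schedule Task 1@5, Task 5@1, Task 3@2, Task 4@1, Task 7@9, Task 2@8, Task 6@6: h1:6  h2:7  h3:7  h4:7  h5:7  h6:6  h7:6  h8:5  h9:7  h10:5 — peak 7.
Total volunteer-hours = 63 over 10 hours ⇒ peak ≥ ⌈63/10⌉ = 7, so 7 is optimal.

7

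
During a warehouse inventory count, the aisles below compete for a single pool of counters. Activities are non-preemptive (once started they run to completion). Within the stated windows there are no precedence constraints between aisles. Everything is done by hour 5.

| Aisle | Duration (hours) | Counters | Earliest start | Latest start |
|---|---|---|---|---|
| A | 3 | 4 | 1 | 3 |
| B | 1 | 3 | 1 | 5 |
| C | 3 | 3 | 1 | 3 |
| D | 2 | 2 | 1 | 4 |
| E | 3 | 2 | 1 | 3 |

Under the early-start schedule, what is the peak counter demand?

14

Early-start schedule: A@1, B@1, C@1, D@1, E@1.
Load per hour: hour 1: 14, hour 2: 11, hour 3: 9, hour 4: 0, hour 5: 0.
Peak is 14.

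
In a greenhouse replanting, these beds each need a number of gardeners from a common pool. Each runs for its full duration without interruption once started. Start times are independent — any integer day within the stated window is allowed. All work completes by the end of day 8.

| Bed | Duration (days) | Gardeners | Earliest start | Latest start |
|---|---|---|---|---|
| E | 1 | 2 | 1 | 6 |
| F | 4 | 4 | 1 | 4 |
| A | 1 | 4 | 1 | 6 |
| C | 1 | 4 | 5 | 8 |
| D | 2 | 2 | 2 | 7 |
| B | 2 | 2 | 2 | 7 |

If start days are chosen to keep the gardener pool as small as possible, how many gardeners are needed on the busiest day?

6

Early-start (E@1, F@1, A@1, C@5, D@2, B@2) gives peak 10: d1:10  d2:8  d3:8  d4:4  d5:4  d6:0  d7:0  d8:0.
Shift A→5, C→6, B→4.
Schedule E@1, F@1, A@5, C@6, D@2, B@4: d1:6  d2:6  d3:6  d4:6  d5:6  d6:4  d7:0  d8:0 — peak 6.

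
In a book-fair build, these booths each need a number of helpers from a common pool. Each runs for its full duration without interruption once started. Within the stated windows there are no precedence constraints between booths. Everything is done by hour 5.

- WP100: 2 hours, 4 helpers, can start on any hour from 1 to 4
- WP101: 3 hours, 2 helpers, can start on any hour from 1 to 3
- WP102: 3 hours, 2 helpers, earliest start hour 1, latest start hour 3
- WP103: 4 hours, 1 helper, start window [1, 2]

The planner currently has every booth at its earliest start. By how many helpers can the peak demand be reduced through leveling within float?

Early-start peak: h1:9  h2:9  h3:5  h4:1  h5:0 ⇒ 9.
Leveled (WP100@1, WP101@3, WP102@3, WP103@1): h1:5  h2:5  h3:5  h4:5  h5:4 ⇒ 5.
Reduction 9 − 5 = 4.

4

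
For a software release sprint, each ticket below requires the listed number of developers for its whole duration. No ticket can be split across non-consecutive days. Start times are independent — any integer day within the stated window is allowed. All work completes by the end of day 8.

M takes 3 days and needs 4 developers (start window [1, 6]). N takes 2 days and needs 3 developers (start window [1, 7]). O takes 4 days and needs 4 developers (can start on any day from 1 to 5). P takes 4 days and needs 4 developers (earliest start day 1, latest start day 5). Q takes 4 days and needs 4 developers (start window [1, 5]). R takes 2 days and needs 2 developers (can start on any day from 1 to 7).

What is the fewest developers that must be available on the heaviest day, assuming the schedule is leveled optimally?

Early-start (M@1, N@1, O@1, P@1, Q@1, R@1) gives peak 21: d1:21  d2:21  d3:16  d4:12  d5:0  d6:0  d7:0  d8:0.
Shift P→4, Q→5, R→3.
Schedule M@1, N@1, O@1, P@4, Q@5, R@3: d1:11  d2:11  d3:10  d4:10  d5:8  d6:8  d7:8  d8:4 — peak 11.

11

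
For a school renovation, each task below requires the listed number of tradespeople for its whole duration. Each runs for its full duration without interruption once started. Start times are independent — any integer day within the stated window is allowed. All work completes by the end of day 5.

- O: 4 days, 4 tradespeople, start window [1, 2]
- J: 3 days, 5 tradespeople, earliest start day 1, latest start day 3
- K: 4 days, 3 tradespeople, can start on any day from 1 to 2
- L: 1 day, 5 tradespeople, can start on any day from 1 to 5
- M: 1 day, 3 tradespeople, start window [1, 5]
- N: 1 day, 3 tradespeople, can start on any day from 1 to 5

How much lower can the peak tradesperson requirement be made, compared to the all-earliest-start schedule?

11

Early-start peak: d1:23  d2:12  d3:12  d4:7  d5:0 ⇒ 23.
Leveled (O@1, J@1, K@1, L@4, M@5, N@5): d1:12  d2:12  d3:12  d4:12  d5:6 ⇒ 12.
Reduction 23 − 12 = 11.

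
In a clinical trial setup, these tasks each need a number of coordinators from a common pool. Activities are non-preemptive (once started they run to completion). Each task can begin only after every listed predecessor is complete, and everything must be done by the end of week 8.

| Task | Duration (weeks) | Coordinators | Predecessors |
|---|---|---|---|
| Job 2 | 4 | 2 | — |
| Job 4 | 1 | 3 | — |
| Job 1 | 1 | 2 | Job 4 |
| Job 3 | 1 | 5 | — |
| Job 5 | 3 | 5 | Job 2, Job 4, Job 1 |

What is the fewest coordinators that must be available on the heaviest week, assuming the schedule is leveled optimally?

Early-start (Job 2@1, Job 4@1, Job 1@2, Job 3@1, Job 5@5) gives peak 10: w1:10  w2:4  w3:2  w4:2  w5:5  w6:5  w7:5  w8:0.
Shift Job 3→5, Job 5→6.
Schedule Job 2@1, Job 4@1, Job 1@2, Job 3@5, Job 5@6: w1:5  w2:4  w3:2  w4:2  w5:5  w6:5  w7:5  w8:5 — peak 5.
Total coordinator-weeks = 33 over 8 weeks ⇒ peak ≥ ⌈33/8⌉ = 5, so 5 is optimal.

5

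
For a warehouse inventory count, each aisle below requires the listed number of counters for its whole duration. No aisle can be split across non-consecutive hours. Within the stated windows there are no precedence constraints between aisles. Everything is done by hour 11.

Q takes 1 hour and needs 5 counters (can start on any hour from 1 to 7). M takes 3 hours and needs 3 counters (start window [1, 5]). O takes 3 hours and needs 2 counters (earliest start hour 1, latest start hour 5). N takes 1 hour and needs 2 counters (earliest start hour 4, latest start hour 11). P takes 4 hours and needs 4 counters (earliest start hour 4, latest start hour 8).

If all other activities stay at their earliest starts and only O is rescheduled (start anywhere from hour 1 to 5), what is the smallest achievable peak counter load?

O@1: h1:10  h2:5  h3:5  h4:6  h5:4  h6:4  h7:4  h8:0  h9:0  h10:0  h11:0 → peak 10
O@2: h1:8  h2:5  h3:5  h4:8  h5:4  h6:4  h7:4  h8:0  h9:0  h10:0  h11:0 → peak 8
O@3: h1:8  h2:3  h3:5  h4:8  h5:6  h6:4  h7:4  h8:0  h9:0  h10:0  h11:0 → peak 8
O@4: h1:8  h2:3  h3:3  h4:8  h5:6  h6:6  h7:4  h8:0  h9:0  h10:0  h11:0 → peak 8
O@5: h1:8  h2:3  h3:3  h4:6  h5:6  h6:6  h7:6  h8:0  h9:0  h10:0  h11:0 → peak 8
Best is O@2, peak 8.

8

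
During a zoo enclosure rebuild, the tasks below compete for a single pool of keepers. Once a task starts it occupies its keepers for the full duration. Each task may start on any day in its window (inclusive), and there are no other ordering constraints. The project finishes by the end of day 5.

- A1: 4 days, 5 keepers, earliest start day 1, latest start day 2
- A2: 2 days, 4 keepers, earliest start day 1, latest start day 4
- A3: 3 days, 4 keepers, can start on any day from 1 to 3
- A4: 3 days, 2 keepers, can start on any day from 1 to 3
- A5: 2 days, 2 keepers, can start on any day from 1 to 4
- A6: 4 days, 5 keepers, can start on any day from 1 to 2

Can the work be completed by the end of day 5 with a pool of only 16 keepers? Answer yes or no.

Schedule A1@1, A2@1, A3@3, A4@1, A5@4, A6@1: d1:16  d2:16  d3:16  d4:16  d5:6 — peak 16 ≤ 16.

yes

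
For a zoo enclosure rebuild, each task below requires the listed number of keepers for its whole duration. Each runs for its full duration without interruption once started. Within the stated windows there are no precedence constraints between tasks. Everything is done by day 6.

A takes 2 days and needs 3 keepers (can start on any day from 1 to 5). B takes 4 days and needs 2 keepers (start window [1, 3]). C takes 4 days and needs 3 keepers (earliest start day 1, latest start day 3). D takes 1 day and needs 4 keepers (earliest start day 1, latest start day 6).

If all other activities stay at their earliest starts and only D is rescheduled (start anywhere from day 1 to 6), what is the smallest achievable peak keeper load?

D@1: d1:12  d2:8  d3:5  d4:5  d5:0  d6:0 → peak 12
D@2: d1:8  d2:12  d3:5  d4:5  d5:0  d6:0 → peak 12
D@3: d1:8  d2:8  d3:9  d4:5  d5:0  d6:0 → peak 9
D@4: d1:8  d2:8  d3:5  d4:9  d5:0  d6:0 → peak 9
D@5: d1:8  d2:8  d3:5  d4:5  d5:4  d6:0 → peak 8
D@6: d1:8  d2:8  d3:5  d4:5  d5:0  d6:4 → peak 8
Best is D@5, peak 8.

8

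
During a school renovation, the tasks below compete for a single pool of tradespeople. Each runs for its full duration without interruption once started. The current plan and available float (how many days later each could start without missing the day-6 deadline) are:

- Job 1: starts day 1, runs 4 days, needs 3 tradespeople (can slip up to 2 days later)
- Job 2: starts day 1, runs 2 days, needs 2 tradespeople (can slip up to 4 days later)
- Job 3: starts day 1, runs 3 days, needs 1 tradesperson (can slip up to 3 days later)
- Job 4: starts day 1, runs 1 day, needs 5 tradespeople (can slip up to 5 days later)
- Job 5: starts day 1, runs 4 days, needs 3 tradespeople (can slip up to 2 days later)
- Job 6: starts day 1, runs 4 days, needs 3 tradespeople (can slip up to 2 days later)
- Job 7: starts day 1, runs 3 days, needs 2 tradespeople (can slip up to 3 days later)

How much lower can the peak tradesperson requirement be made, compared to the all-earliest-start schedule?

Early-start peak: d1:19  d2:14  d3:12  d4:9  d5:0  d6:0 ⇒ 19.
Leveled (Job 1@1, Job 2@1, Job 3@1, Job 4@1, Job 5@2, Job 6@3, Job 7@4): d1:11  d2:9  d3:10  d4:11  d5:8  d6:5 ⇒ 11.
Reduction 19 − 11 = 8.

8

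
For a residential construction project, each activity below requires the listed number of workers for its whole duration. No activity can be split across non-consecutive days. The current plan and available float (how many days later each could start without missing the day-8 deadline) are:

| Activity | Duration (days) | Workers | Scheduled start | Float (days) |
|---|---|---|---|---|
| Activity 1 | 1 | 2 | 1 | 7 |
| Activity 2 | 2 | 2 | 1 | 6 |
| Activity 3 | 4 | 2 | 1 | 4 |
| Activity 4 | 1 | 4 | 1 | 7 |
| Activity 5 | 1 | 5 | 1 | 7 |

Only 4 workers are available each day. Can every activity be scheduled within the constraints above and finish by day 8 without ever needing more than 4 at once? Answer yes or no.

The minimum achievable peak is 5; 4 < 5, so no feasible schedule stays within the cap.

no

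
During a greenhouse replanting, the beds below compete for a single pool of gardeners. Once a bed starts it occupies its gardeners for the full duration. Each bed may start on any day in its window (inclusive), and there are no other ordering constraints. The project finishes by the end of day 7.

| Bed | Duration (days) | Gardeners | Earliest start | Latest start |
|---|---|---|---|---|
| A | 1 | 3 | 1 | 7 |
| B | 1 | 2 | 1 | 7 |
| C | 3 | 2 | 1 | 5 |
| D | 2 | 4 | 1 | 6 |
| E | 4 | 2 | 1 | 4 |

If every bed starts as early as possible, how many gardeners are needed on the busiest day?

13

Early-start schedule: A@1, B@1, C@1, D@1, E@1.
Load per day: day 1: 13, day 2: 8, day 3: 4, day 4: 2, day 5: 0, day 6: 0, day 7: 0.
Peak is 13.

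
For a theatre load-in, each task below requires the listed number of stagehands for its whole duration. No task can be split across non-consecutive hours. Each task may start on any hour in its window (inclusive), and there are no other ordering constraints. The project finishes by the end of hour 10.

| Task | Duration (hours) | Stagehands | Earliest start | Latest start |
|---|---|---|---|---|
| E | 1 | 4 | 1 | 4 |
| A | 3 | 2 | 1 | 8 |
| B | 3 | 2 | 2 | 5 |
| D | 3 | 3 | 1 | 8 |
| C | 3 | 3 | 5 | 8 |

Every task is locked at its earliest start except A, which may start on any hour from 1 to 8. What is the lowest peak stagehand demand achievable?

A@1: h1:9  h2:7  h3:7  h4:2  h5:3  h6:3  h7:3  h8:0  h9:0  h10:0 → peak 9
A@2: h1:7  h2:7  h3:7  h4:4  h5:3  h6:3  h7:3  h8:0  h9:0  h10:0 → peak 7
A@3: h1:7  h2:5  h3:7  h4:4  h5:5  h6:3  h7:3  h8:0  h9:0  h10:0 → peak 7
A@4: h1:7  h2:5  h3:5  h4:4  h5:5  h6:5  h7:3  h8:0  h9:0  h10:0 → peak 7
A@5: h1:7  h2:5  h3:5  h4:2  h5:5  h6:5  h7:5  h8:0  h9:0  h10:0 → peak 7
A@6: h1:7  h2:5  h3:5  h4:2  h5:3  h6:5  h7:5  h8:2  h9:0  h10:0 → peak 7
A@7: h1:7  h2:5  h3:5  h4:2  h5:3  h6:3  h7:5  h8:2  h9:2  h10:0 → peak 7
A@8: h1:7  h2:5  h3:5  h4:2  h5:3  h6:3  h7:3  h8:2  h9:2  h10:2 → peak 7
Best is A@2, peak 7.

7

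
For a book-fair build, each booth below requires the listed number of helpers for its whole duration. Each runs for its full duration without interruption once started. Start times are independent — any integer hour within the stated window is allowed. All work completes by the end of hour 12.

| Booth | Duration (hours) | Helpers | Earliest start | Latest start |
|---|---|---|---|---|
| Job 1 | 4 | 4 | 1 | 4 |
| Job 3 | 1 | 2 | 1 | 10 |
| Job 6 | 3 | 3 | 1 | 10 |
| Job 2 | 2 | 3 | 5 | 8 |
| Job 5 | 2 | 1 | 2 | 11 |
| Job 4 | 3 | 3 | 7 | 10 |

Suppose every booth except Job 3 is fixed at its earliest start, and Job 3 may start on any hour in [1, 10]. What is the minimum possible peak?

Job 3@1: h1:9  h2:8  h3:8  h4:4  h5:3  h6:3  h7:3  h8:3  h9:3  h10:0  h11:0  h12:0 → peak 9
Job 3@2: h1:7  h2:10  h3:8  h4:4  h5:3  h6:3  h7:3  h8:3  h9:3  h10:0  h11:0  h12:0 → peak 10
Job 3@3: h1:7  h2:8  h3:10  h4:4  h5:3  h6:3  h7:3  h8:3  h9:3  h10:0  h11:0  h12:0 → peak 10
Job 3@4: h1:7  h2:8  h3:8  h4:6  h5:3  h6:3  h7:3  h8:3  h9:3  h10:0  h11:0  h12:0 → peak 8
Job 3@5: h1:7  h2:8  h3:8  h4:4  h5:5  h6:3  h7:3  h8:3  h9:3  h10:0  h11:0  h12:0 → peak 8
Job 3@6: h1:7  h2:8  h3:8  h4:4  h5:3  h6:5  h7:3  h8:3  h9:3  h10:0  h11:0  h12:0 → peak 8
Job 3@7: h1:7  h2:8  h3:8  h4:4  h5:3  h6:3  h7:5  h8:3  h9:3  h10:0  h11:0  h12:0 → peak 8
Job 3@8: h1:7  h2:8  h3:8  h4:4  h5:3  h6:3  h7:3  h8:5  h9:3  h10:0  h11:0  h12:0 → peak 8
Job 3@9: h1:7  h2:8  h3:8  h4:4  h5:3  h6:3  h7:3  h8:3  h9:5  h10:0  h11:0  h12:0 → peak 8
Job 3@10: h1:7  h2:8  h3:8  h4:4  h5:3  h6:3  h7:3  h8:3  h9:3  h10:2  h11:0  h12:0 → peak 8
Best is Job 3@4, peak 8.

8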